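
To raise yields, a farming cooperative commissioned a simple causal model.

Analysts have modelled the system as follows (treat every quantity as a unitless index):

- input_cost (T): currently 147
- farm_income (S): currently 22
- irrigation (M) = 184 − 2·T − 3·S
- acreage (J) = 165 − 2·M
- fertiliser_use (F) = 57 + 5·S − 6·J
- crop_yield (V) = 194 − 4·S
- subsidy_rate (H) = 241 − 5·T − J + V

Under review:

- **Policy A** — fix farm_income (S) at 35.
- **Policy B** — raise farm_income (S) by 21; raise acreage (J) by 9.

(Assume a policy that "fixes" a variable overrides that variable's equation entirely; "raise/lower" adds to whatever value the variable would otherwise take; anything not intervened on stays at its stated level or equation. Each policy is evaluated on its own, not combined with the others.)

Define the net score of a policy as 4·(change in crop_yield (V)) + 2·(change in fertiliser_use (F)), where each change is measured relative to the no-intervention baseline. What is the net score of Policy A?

-1014

Baseline:
  T = 147
  S = 22
  M = 184 − 2·147 − 3·22 = -176
  J = 165 − 2·(-176) = 517
  F = 57 + 5·22 − 6·517 = -2935
  V = 194 − 4·22 = 106
Policy A (S := 35):
  T = 147
  S = 35
  M = 184 − 2·147 − 3·35 = -215
  J = 165 − 2·(-215) = 595
  F = 57 + 5·35 − 6·595 = -3338
  V = 194 − 4·35 = 54
ΔV = 54 − 106 = -52; ΔF = -3338 − (-2935) = -403
Score = 4·(-52) + 2·(-403) = -1014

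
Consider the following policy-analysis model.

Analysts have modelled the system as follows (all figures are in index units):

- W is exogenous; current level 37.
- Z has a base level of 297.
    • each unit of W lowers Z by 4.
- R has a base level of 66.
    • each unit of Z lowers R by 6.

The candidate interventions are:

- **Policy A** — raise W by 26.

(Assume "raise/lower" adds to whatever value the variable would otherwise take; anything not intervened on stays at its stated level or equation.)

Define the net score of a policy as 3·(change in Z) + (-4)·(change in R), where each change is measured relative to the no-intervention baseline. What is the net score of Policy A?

Baseline:
  W = 37
  Z = 297 − 4·37 = 149
  R = 66 − 6·149 = -828
Policy A (W + 26):
  W = 37 + 26 = 63
  Z = 297 − 4·63 = 45
  R = 66 − 6·45 = -204
ΔZ = 45 − 149 = -104; ΔR = -204 − (-828) = 624
Score = 3·(-104) + (-4)·624 = -2808

-2808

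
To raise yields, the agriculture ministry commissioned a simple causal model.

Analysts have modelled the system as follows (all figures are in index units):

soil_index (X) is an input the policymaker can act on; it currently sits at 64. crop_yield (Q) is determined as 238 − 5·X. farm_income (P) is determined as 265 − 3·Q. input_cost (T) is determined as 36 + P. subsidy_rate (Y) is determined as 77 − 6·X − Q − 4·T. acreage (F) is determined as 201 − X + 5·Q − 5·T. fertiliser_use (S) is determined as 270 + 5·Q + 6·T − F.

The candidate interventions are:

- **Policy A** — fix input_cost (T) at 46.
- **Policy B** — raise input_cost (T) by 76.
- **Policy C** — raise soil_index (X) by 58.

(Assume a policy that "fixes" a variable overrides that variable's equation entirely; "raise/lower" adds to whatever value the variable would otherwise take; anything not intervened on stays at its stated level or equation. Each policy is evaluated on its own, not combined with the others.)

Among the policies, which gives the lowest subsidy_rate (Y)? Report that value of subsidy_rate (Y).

-5951

Policy A (T := 46):
  X = 64
  Q = 238 − 5·64 = -82
  P = 265 − 3·(-82) = 511
  T = 46
  Y = 77 − 6·64 − (-82) − 4·46 = -409
Policy B (T + 76):
  X = 64
  Q = 238 − 5·64 = -82
  P = 265 − 3·(-82) = 511
  T = 36 + 511 (+76 from intervention) = 623
  Y = 77 − 6·64 − (-82) − 4·623 = -2717
Policy C (X + 58):
  X = 64 + 58 = 122
  Q = 238 − 5·122 = -372
  P = 265 − 3·(-372) = 1381
  T = 36 + 1381 = 1417
  Y = 77 − 6·122 − (-372) − 4·1417 = -5951
Comparing — Policy A: Y=-409, Policy B: Y=-2717, Policy C: Y=-5951. Lowest is -5951 (Policy C).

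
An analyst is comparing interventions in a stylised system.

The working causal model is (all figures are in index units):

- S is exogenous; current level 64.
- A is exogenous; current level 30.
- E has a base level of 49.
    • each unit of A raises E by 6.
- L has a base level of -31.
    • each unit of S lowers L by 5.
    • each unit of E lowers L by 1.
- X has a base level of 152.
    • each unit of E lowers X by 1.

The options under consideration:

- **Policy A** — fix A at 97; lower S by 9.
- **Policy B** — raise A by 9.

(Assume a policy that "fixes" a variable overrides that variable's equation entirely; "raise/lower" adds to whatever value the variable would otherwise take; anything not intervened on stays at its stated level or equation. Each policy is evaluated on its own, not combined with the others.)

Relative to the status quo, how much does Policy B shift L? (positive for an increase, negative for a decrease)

Baseline:
  S = 64
  A = 30
  E = 49 + 6·30 = 229
  L = -31 − 5·64 − 229 = -580
Policy B (A + 9):
  S = 64
  A = 30 + 9 = 39
  E = 49 + 6·39 = 283
  L = -31 − 5·64 − 283 = -634
Change in L: -634 − (-580) = -54

-54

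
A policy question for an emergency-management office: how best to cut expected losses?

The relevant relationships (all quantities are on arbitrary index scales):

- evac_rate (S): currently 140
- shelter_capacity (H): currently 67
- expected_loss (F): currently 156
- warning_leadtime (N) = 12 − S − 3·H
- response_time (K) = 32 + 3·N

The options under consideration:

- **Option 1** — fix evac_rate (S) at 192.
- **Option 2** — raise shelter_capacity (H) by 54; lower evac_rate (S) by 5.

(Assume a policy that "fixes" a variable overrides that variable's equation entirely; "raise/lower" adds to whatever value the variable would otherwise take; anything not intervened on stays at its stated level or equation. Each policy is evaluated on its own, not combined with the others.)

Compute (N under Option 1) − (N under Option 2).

Option 1 (S := 192):
  S = 192
  H = 67
  N = 12 − 192 − 3·67 = -381
Option 2 (H + 54, S − 5):
  S = 140 − 5 = 135
  H = 67 + 54 = 121
  N = 12 − 135 − 3·121 = -486
N: -381 − (-486) = 105

105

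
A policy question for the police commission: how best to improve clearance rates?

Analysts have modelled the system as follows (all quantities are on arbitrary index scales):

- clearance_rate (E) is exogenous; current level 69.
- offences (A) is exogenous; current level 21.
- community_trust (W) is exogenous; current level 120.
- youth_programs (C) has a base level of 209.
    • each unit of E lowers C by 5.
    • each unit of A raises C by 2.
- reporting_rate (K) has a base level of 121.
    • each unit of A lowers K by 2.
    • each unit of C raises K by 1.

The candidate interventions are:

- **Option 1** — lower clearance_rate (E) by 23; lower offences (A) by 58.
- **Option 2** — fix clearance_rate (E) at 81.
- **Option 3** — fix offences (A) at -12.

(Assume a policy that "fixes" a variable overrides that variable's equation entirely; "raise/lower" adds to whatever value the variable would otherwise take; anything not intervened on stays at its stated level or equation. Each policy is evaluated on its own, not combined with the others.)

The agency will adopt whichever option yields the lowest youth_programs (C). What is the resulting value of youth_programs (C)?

-160

Option 1 (E − 23, A − 58):
  E = 69 − 23 = 46
  A = 21 − 58 = -37
  C = 209 − 5·46 + 2·(-37) = -95
Option 2 (E := 81):
  E = 81
  A = 21
  C = 209 − 5·81 + 2·21 = -154
Option 3 (A := -12):
  E = 69
  A = -12
  C = 209 − 5·69 + 2·(-12) = -160
Comparing — Option 1: C=-95, Option 2: C=-154, Option 3: C=-160. Lowest is -160 (Option 3).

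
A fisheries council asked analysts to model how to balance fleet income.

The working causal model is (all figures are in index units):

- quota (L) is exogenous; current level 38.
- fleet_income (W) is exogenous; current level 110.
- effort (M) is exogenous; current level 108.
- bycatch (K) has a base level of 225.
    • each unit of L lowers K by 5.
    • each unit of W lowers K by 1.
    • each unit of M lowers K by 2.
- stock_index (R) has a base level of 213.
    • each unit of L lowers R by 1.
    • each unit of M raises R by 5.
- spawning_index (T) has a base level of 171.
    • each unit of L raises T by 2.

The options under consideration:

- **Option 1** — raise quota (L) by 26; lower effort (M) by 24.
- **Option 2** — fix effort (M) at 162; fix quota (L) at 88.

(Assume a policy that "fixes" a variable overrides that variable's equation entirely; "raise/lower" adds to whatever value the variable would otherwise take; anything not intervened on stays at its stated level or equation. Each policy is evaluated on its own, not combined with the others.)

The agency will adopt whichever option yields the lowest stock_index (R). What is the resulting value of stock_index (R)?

569

Option 1 (L + 26, M − 24):
  L = 38 + 26 = 64
  M = 108 − 24 = 84
  R = 213 − 64 + 5·84 = 569
Option 2 (M := 162, L := 88):
  L = 88
  M = 162
  R = 213 − 88 + 5·162 = 935
Comparing — Option 1: R=569, Option 2: R=935. Lowest is 569 (Option 1).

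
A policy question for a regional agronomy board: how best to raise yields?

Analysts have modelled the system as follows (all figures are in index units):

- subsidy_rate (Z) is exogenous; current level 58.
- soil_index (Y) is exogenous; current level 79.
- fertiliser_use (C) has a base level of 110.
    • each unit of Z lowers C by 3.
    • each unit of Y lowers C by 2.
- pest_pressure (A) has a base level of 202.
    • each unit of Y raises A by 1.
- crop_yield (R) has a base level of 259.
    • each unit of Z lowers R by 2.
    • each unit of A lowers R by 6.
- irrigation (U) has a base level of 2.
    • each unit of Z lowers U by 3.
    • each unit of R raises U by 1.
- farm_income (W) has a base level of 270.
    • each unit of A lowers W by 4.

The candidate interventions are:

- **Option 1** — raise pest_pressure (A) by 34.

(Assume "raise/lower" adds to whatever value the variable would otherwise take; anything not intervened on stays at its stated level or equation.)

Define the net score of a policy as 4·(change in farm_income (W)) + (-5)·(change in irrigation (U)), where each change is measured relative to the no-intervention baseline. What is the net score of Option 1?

476

Baseline:
  Z = 58
  Y = 79
  A = 202 + 79 = 281
  R = 259 − 2·58 − 6·281 = -1543
  U = 2 − 3·58 + (-1543) = -1715
  W = 270 − 4·281 = -854
Option 1 (A + 34):
  Z = 58
  Y = 79
  A = 202 + 79 (+34 from intervention) = 315
  R = 259 − 2·58 − 6·315 = -1747
  U = 2 − 3·58 + (-1747) = -1919
  W = 270 − 4·315 = -990
ΔW = -990 − (-854) = -136; ΔU = -1919 − (-1715) = -204
Score = 4·(-136) + (-5)·(-204) = 476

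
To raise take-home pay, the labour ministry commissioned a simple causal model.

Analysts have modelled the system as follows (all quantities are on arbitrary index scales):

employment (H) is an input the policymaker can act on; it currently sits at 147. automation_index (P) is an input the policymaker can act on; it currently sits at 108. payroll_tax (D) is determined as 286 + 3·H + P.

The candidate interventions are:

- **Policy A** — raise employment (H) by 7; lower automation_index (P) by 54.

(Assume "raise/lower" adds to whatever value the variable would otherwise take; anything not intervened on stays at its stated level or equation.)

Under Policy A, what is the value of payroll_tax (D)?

Policy A (H + 7, P − 54):
  H = 147 + 7 = 154
  P = 108 − 54 = 54
  D = 286 + 3·154 + 54 = 802

802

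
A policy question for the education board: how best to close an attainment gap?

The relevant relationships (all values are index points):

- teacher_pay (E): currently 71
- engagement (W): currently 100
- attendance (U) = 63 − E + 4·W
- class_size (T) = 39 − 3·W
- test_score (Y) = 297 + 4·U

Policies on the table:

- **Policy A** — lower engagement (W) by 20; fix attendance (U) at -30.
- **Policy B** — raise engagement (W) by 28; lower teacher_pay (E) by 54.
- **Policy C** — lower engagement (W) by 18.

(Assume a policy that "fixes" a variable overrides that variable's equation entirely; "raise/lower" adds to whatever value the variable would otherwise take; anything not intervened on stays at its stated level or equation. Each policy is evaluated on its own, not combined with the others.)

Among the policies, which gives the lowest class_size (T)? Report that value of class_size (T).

-345

Policy A (W − 20, U := -30):
  W = 100 − 20 = 80
  T = 39 − 3·80 = -201
Policy B (W + 28, E − 54):
  W = 100 + 28 = 128
  T = 39 − 3·128 = -345
Policy C (W − 18):
  W = 100 − 18 = 82
  T = 39 − 3·82 = -207
Comparing — Policy A: T=-201, Policy B: T=-345, Policy C: T=-207. Lowest is -345 (Policy B).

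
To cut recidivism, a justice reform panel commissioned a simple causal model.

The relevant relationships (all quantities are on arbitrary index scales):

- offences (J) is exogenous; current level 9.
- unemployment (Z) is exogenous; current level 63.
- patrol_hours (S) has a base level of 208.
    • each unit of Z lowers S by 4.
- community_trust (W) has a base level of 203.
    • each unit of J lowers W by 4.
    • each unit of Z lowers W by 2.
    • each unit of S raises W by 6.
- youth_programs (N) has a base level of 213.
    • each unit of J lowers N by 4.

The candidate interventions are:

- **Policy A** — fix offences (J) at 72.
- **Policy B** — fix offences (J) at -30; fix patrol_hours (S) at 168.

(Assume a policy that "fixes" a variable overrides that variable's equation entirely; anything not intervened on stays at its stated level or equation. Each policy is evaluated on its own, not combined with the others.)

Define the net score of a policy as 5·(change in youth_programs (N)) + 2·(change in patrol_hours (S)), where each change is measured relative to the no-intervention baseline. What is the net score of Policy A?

-1260

Baseline:
  J = 9
  Z = 63
  S = 208 − 4·63 = -44
  N = 213 − 4·9 = 177
Policy A (J := 72):
  J = 72
  Z = 63
  S = 208 − 4·63 = -44
  N = 213 − 4·72 = -75
ΔN = -75 − 177 = -252; ΔS = -44 − (-44) = 0
Score = 5·(-252) + 2·0 = -1260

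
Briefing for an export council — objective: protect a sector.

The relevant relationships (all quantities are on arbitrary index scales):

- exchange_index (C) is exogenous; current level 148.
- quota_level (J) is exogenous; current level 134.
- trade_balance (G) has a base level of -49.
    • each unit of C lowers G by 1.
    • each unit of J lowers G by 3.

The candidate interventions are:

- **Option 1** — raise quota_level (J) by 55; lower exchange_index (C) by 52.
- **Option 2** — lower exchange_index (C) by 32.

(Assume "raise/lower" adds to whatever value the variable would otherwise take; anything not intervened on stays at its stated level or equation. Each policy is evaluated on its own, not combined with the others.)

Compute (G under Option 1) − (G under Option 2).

-145

Option 1 (J + 55, C − 52):
  C = 148 − 52 = 96
  J = 134 + 55 = 189
  G = -49 − 96 − 3·189 = -712
Option 2 (C − 32):
  C = 148 − 32 = 116
  J = 134
  G = -49 − 116 − 3·134 = -567
G: -712 − (-567) = -145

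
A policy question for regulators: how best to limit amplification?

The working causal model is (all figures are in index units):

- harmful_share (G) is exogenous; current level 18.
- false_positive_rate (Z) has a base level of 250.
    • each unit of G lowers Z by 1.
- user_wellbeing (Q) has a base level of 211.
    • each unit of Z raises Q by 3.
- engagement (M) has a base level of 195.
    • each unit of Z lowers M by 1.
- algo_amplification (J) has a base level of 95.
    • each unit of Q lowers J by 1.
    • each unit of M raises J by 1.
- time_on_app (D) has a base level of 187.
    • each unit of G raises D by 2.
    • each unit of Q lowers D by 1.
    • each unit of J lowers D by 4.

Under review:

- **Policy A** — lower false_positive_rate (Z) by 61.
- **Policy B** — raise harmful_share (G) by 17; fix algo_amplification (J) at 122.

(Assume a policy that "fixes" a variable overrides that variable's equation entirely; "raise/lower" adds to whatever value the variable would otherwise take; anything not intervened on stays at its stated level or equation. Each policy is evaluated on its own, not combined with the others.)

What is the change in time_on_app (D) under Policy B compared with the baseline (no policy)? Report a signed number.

-3799

Baseline:
  G = 18
  Z = 250 − 18 = 232
  Q = 211 + 3·232 = 907
  M = 195 − 232 = -37
  J = 95 − 907 + (-37) = -849
  D = 187 + 2·18 − 907 − 4·(-849) = 2712
Policy B (G + 17, J := 122):
  G = 18 + 17 = 35
  Z = 250 − 35 = 215
  Q = 211 + 3·215 = 856
  M = 195 − 215 = -20
  J = 122
  D = 187 + 2·35 − 856 − 4·122 = -1087
Change in D: -1087 − 2712 = -3799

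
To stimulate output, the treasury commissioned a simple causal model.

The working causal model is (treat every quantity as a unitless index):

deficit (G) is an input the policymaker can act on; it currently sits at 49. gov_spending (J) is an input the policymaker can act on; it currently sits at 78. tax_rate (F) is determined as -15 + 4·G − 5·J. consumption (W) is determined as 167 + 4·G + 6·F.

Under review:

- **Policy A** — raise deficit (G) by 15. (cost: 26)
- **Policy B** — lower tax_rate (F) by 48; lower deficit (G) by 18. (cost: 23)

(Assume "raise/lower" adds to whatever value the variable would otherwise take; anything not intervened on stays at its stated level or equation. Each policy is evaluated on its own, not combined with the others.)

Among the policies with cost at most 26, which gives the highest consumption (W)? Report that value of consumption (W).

Policy A (G + 15):
  G = 49 + 15 = 64
  J = 78
  F = -15 + 4·64 − 5·78 = -149
  W = 167 + 4·64 + 6·(-149) = -471
Policy B (F − 48, G − 18):
  G = 49 − 18 = 31
  J = 78
  F = -15 + 4·31 − 5·78 (−48 from intervention) = -329
  W = 167 + 4·31 + 6·(-329) = -1683
Comparing — Policy A: W=-471, Policy B: W=-1683. Highest is -471 (Policy A).

-471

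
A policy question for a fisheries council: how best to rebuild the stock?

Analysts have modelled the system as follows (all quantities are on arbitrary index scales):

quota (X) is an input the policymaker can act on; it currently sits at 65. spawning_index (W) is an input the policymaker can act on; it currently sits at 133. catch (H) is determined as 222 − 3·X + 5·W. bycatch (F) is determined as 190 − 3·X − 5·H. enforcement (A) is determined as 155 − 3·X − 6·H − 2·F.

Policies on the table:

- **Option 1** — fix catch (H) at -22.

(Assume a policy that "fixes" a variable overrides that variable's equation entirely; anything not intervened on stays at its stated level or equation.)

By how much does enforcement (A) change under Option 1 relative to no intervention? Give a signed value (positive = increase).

-2856

Baseline:
  X = 65
  W = 133
  H = 222 − 3·65 + 5·133 = 692
  F = 190 − 3·65 − 5·692 = -3465
  A = 155 − 3·65 − 6·692 − 2·(-3465) = 2738
Option 1 (H := -22):
  X = 65
  W = 133
  H = -22
  F = 190 − 3·65 − 5·(-22) = 105
  A = 155 − 3·65 − 6·(-22) − 2·105 = -118
Change in A: -118 − 2738 = -2856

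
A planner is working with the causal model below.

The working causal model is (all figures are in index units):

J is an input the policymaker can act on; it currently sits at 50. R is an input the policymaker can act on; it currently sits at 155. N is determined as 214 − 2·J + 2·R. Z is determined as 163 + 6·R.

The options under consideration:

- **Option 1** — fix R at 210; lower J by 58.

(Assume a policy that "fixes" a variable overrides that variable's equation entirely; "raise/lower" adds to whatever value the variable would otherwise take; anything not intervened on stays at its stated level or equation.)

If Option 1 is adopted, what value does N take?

650

Option 1 (R := 210, J − 58):
  J = 50 − 58 = -8
  R = 210
  N = 214 − 2·(-8) + 2·210 = 650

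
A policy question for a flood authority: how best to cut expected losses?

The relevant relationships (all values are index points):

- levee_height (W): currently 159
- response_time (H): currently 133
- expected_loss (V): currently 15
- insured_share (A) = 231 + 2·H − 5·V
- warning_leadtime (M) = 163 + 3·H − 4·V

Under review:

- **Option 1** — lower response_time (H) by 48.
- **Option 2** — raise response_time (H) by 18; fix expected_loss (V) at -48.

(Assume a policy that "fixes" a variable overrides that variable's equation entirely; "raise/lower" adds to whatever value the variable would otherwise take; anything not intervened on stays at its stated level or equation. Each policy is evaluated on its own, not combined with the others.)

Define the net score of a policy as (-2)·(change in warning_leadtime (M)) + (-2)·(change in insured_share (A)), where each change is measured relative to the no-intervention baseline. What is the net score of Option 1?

Baseline:
  H = 133
  V = 15
  A = 231 + 2·133 − 5·15 = 422
  M = 163 + 3·133 − 4·15 = 502
Option 1 (H − 48):
  H = 133 − 48 = 85
  V = 15
  A = 231 + 2·85 − 5·15 = 326
  M = 163 + 3·85 − 4·15 = 358
ΔM = 358 − 502 = -144; ΔA = 326 − 422 = -96
Score = (-2)·(-144) + (-2)·(-96) = 480

480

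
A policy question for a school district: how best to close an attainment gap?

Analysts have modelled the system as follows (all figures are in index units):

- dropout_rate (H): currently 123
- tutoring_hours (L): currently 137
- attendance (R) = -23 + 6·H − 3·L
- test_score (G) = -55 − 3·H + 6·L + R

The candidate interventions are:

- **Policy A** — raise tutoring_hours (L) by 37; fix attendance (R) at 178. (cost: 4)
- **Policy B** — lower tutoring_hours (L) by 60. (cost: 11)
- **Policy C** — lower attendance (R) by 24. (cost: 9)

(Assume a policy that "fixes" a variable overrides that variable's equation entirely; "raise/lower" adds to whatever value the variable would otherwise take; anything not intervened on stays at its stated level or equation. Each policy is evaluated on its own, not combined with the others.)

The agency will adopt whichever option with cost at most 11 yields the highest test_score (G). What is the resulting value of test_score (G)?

Policy A (L + 37, R := 178):
  H = 123
  L = 137 + 37 = 174
  R = 178
  G = -55 − 3·123 + 6·174 + 178 = 798
Policy B (L − 60):
  H = 123
  L = 137 − 60 = 77
  R = -23 + 6·123 − 3·77 = 484
  G = -55 − 3·123 + 6·77 + 484 = 522
Policy C (R − 24):
  H = 123
  L = 137
  R = -23 + 6·123 − 3·137 (−24 from intervention) = 280
  G = -55 − 3·123 + 6·137 + 280 = 678
Comparing — Policy A: G=798, Policy B: G=522, Policy C: G=678. Highest is 798 (Policy A).

798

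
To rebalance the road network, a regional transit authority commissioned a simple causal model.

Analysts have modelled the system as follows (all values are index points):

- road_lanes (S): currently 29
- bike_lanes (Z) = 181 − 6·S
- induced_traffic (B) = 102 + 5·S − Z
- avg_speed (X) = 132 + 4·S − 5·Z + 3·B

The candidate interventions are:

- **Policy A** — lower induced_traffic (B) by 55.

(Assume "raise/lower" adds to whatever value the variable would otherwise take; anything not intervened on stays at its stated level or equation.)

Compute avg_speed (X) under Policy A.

768

Policy A (B − 55):
  S = 29
  Z = 181 − 6·29 = 7
  B = 102 + 5·29 − 7 (−55 from intervention) = 185
  X = 132 + 4·29 − 5·7 + 3·185 = 768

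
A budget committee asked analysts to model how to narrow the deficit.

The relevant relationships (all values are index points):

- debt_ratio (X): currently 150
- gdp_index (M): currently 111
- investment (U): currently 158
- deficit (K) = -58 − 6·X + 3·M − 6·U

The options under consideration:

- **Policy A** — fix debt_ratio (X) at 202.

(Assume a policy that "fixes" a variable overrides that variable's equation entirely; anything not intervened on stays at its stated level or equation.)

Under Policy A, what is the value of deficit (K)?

-1885

Policy A (X := 202):
  X = 202
  M = 111
  U = 158
  K = -58 − 6·202 + 3·111 − 6·158 = -1885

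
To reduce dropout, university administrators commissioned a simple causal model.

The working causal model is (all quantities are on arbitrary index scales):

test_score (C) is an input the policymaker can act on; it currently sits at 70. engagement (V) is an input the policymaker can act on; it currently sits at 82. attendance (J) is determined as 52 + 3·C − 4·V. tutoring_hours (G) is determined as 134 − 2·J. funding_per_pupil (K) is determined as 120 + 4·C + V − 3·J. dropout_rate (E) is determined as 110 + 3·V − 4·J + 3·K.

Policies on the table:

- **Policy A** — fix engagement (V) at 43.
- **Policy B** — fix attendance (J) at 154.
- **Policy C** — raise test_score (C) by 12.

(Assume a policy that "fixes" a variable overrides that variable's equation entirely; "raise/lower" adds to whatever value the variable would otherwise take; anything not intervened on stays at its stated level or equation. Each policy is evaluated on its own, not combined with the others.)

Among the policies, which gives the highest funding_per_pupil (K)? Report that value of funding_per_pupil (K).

Policy A (V := 43):
  C = 70
  V = 43
  J = 52 + 3·70 − 4·43 = 90
  K = 120 + 4·70 + 43 − 3·90 = 173
Policy B (J := 154):
  C = 70
  V = 82
  J = 154
  K = 120 + 4·70 + 82 − 3·154 = 20
Policy C (C + 12):
  C = 70 + 12 = 82
  V = 82
  J = 52 + 3·82 − 4·82 = -30
  K = 120 + 4·82 + 82 − 3·(-30) = 620
Comparing — Policy A: K=173, Policy B: K=20, Policy C: K=620. Highest is 620 (Policy C).

620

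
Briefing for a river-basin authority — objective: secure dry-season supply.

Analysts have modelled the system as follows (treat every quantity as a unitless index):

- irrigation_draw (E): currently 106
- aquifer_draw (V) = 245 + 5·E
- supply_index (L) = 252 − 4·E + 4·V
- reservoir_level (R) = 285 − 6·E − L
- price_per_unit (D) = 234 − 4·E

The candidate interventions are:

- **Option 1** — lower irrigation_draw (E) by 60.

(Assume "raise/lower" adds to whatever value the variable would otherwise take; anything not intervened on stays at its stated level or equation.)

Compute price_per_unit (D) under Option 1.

Option 1 (E − 60):
  E = 106 − 60 = 46
  D = 234 − 4·46 = 50

50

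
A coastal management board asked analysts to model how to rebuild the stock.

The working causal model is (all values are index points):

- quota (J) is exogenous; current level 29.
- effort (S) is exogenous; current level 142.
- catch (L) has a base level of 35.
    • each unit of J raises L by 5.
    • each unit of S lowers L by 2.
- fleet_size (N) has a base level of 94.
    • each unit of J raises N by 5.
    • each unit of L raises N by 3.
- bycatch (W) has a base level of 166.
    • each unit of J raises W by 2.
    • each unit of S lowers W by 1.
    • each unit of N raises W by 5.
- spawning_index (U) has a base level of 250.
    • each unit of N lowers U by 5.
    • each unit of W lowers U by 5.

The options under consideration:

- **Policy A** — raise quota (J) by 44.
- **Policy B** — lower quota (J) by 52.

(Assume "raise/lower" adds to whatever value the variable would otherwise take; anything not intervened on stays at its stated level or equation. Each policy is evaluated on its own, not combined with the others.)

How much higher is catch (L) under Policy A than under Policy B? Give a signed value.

480

Policy A (J + 44):
  J = 29 + 44 = 73
  S = 142
  L = 35 + 5·73 − 2·142 = 116
Policy B (J − 52):
  J = 29 − 52 = -23
  S = 142
  L = 35 + 5·(-23) − 2·142 = -364
L: 116 − (-364) = 480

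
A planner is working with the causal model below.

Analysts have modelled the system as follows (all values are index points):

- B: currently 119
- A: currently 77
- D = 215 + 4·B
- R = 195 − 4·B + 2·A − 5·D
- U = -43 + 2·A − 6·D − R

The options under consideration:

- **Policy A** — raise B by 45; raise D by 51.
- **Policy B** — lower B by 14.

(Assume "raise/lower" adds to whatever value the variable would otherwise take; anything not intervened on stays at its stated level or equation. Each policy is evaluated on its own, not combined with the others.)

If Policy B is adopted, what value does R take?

-3246

Policy B (B − 14):
  B = 119 − 14 = 105
  A = 77
  D = 215 + 4·105 = 635
  R = 195 − 4·105 + 2·77 − 5·635 = -3246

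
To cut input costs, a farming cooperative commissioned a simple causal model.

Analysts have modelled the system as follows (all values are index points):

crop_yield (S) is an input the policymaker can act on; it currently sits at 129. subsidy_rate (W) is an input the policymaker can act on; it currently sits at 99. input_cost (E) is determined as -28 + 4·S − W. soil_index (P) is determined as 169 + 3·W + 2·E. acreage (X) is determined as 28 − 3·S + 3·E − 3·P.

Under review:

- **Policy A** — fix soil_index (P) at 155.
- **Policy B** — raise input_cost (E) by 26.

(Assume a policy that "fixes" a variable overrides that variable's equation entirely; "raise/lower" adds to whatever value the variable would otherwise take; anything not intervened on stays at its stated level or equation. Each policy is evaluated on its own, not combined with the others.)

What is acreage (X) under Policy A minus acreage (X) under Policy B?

3345

Policy A (P := 155):
  S = 129
  W = 99
  E = -28 + 4·129 − 99 = 389
  P = 155
  X = 28 − 3·129 + 3·389 − 3·155 = 343
Policy B (E + 26):
  S = 129
  W = 99
  E = -28 + 4·129 − 99 (+26 from intervention) = 415
  P = 169 + 3·99 + 2·415 = 1296
  X = 28 − 3·129 + 3·415 − 3·1296 = -3002
X: 343 − (-3002) = 3345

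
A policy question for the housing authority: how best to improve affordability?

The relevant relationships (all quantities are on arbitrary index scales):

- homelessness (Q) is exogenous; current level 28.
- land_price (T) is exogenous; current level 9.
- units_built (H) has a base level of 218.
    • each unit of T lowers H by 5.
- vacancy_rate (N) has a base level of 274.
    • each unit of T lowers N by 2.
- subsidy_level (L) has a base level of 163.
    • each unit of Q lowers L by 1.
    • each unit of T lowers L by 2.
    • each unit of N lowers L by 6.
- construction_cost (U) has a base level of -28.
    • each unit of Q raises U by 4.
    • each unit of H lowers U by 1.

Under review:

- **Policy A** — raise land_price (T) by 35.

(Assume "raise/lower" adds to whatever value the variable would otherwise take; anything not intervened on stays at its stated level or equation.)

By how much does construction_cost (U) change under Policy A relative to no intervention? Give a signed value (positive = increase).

175

Baseline:
  Q = 28
  T = 9
  H = 218 − 5·9 = 173
  U = -28 + 4·28 − 173 = -89
Policy A (T + 35):
  Q = 28
  T = 9 + 35 = 44
  H = 218 − 5·44 = -2
  U = -28 + 4·28 − (-2) = 86
Change in U: 86 − (-89) = 175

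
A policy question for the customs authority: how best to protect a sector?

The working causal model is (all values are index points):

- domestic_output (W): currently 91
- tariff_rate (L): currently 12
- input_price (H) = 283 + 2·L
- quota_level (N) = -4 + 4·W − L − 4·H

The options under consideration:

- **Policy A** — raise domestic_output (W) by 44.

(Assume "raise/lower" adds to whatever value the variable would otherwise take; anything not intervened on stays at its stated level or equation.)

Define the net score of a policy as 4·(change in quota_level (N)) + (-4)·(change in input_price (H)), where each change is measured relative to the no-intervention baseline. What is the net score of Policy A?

Baseline:
  W = 91
  L = 12
  H = 283 + 2·12 = 307
  N = -4 + 4·91 − 12 − 4·307 = -880
Policy A (W + 44):
  W = 91 + 44 = 135
  L = 12
  H = 283 + 2·12 = 307
  N = -4 + 4·135 − 12 − 4·307 = -704
ΔN = -704 − (-880) = 176; ΔH = 307 − 307 = 0
Score = 4·176 + (-4)·0 = 704

704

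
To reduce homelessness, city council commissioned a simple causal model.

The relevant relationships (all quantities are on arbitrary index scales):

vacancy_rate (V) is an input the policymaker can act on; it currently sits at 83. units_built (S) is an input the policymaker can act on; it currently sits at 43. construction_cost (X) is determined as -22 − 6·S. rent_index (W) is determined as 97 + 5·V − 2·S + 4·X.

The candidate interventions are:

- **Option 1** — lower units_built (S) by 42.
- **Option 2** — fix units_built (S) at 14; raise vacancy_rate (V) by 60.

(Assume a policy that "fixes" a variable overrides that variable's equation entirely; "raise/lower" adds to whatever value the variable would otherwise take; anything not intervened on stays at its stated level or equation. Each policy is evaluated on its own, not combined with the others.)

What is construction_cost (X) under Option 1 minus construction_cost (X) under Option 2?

Option 1 (S − 42):
  S = 43 − 42 = 1
  X = -22 − 6·1 = -28
Option 2 (S := 14, V + 60):
  S = 14
  X = -22 − 6·14 = -106
X: -28 − (-106) = 78

78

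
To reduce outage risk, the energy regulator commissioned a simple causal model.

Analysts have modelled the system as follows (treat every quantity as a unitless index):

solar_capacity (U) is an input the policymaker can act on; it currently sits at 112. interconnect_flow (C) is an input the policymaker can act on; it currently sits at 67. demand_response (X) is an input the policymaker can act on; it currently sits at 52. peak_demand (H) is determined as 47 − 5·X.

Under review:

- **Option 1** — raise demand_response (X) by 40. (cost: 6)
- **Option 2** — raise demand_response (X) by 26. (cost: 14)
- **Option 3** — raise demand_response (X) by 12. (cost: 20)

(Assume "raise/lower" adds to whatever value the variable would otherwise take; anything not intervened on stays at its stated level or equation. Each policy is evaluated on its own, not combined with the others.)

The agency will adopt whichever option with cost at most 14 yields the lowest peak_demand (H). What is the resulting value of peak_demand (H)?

Option 1 (X + 40):
  X = 52 + 40 = 92
  H = 47 − 5·92 = -413
Option 2 (X + 26):
  X = 52 + 26 = 78
  H = 47 − 5·78 = -343
Comparing — Option 1: H=-413, Option 2: H=-343. Lowest is -413 (Option 1).

-413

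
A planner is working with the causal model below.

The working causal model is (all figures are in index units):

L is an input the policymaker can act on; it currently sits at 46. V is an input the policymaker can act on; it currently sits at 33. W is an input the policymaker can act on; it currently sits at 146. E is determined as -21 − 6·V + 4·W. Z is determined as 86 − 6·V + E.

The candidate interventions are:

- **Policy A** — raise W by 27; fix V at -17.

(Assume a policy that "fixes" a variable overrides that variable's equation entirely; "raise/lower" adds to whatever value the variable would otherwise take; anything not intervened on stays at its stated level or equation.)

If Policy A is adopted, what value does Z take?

Policy A (W + 27, V := -17):
  V = -17
  W = 146 + 27 = 173
  E = -21 − 6·(-17) + 4·173 = 773
  Z = 86 − 6·(-17) + 773 = 961

961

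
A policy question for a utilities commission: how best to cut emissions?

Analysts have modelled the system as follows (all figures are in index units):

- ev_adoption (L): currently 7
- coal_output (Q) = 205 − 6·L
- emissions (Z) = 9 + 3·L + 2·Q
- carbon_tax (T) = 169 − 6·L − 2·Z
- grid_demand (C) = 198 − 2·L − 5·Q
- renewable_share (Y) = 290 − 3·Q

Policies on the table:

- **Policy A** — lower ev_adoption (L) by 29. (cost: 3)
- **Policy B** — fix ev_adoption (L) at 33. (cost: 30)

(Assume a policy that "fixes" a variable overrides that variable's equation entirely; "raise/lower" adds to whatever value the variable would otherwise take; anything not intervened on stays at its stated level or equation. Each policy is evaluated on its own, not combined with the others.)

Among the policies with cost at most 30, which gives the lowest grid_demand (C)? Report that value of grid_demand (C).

Policy A (L − 29):
  L = 7 − 29 = -22
  Q = 205 − 6·(-22) = 337
  C = 198 − 2·(-22) − 5·337 = -1443
Policy B (L := 33):
  L = 33
  Q = 205 − 6·33 = 7
  C = 198 − 2·33 − 5·7 = 97
Comparing — Policy A: C=-1443, Policy B: C=97. Lowest is -1443 (Policy A).

-1443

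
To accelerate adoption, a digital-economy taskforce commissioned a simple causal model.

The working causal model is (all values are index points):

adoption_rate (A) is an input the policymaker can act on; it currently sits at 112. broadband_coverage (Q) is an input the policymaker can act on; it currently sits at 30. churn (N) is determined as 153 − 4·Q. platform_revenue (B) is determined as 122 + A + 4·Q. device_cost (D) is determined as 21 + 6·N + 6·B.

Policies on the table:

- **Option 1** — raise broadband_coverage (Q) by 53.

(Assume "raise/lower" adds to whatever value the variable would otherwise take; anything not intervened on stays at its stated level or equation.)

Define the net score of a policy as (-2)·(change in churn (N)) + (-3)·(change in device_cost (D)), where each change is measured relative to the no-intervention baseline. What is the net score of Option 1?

424

Baseline:
  A = 112
  Q = 30
  N = 153 − 4·30 = 33
  B = 122 + 112 + 4·30 = 354
  D = 21 + 6·33 + 6·354 = 2343
Option 1 (Q + 53):
  A = 112
  Q = 30 + 53 = 83
  N = 153 − 4·83 = -179
  B = 122 + 112 + 4·83 = 566
  D = 21 + 6·(-179) + 6·566 = 2343
ΔN = -179 − 33 = -212; ΔD = 2343 − 2343 = 0
Score = (-2)·(-212) + (-3)·0 = 424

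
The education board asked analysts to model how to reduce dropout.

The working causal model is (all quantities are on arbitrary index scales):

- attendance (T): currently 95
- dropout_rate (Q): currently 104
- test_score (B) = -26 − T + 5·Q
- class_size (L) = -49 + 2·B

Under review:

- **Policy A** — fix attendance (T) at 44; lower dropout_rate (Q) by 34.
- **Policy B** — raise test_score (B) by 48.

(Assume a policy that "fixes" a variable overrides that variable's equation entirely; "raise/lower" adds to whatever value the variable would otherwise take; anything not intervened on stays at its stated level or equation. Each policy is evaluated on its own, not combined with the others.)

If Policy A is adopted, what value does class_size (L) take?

511

Policy A (T := 44, Q − 34):
  T = 44
  Q = 104 − 34 = 70
  B = -26 − 44 + 5·70 = 280
  L = -49 + 2·280 = 511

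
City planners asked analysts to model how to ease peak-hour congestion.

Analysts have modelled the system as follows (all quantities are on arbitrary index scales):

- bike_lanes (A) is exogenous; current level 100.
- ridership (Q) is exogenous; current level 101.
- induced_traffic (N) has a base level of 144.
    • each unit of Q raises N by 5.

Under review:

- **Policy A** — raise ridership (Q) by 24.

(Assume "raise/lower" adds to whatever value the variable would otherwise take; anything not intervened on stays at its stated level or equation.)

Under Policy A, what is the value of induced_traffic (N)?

Policy A (Q + 24):
  Q = 101 + 24 = 125
  N = 144 + 5·125 = 769

769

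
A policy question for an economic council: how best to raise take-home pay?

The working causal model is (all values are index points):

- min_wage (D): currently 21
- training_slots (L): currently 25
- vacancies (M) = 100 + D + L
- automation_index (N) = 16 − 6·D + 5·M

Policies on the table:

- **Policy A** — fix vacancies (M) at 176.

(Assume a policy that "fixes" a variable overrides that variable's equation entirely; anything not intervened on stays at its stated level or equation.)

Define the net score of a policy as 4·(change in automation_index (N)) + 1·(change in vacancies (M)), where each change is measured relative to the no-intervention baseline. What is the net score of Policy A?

Baseline:
  D = 21
  L = 25
  M = 100 + 21 + 25 = 146
  N = 16 − 6·21 + 5·146 = 620
Policy A (M := 176):
  D = 21
  L = 25
  M = 176
  N = 16 − 6·21 + 5·176 = 770
ΔN = 770 − 620 = 150; ΔM = 176 − 146 = 30
Score = 4·150 + 1·30 = 630

630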